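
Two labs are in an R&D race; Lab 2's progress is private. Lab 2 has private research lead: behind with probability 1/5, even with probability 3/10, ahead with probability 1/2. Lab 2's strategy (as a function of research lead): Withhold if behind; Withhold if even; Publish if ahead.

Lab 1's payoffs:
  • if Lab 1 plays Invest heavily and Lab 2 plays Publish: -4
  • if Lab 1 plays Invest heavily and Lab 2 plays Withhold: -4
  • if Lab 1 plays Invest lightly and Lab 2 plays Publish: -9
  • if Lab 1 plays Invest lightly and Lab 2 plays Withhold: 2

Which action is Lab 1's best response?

Invest lightly

E[Invest heavily] = 1/5·(-4) + 3/10·(-4) + 1/2·(-4) = -4
E[Invest lightly] = 1/5·(2) + 3/10·(2) + 1/2·(-9) = -7/2
Best response: Invest lightly (-7/2 is the largest).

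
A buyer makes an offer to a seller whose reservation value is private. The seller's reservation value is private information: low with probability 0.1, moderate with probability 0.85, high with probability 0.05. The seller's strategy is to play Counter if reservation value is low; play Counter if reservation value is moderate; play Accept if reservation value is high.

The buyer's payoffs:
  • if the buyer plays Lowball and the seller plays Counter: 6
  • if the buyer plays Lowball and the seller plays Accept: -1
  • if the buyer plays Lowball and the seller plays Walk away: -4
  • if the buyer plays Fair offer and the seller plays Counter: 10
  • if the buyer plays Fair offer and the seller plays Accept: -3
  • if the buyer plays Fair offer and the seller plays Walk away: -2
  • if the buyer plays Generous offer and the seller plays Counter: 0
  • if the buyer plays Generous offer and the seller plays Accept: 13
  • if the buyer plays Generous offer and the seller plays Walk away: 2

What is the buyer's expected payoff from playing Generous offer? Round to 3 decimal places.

0.650

E[Generous offer] = 0.1·0 + 0.85·0 + 0.05·13 = 0 + 0 + 0.65 = 0.65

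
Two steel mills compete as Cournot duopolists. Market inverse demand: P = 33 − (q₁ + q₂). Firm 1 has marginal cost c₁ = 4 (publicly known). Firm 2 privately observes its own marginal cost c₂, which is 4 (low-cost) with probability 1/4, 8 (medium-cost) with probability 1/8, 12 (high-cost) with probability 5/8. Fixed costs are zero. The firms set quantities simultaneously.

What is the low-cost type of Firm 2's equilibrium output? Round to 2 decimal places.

Type-c best response for Firm 2: q₂(c) = (33 − c)/2 − q₁/2.
Firm 1 maximizes expected profit; its first-order condition is 33 − 2q₁ − E[q₂] − 4 = 0.
Substituting E[q₂] and solving: E[c₂] = 9.5, so q₁ = (33 − 2·4 + 9.5)/3 = 11.5.
q₂(low-cost) = (33 − 4 − 11.5)/2 = 8.75.

8.75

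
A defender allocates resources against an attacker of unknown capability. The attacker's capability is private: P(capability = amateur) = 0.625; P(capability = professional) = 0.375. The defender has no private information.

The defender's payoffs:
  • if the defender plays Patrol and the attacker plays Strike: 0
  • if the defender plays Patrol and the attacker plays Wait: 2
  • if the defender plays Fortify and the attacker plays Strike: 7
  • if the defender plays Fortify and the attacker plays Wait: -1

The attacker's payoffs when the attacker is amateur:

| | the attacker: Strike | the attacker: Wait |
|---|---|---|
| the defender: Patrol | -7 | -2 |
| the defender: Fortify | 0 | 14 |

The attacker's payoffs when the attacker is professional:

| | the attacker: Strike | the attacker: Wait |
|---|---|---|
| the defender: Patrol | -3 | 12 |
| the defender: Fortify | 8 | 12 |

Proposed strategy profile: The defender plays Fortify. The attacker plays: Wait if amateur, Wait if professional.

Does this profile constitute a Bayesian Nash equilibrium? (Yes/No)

No

The defender plays Fortify: E[Fortify] = 0.625·(-1) + 0.375·(-1) = -1; E[Patrol] = 2. Not best-responding. ✗
The attacker (capability amateur), facing Fortify: Strike gives 0, Wait gives 14. Proposed Wait is best. ✓
The attacker (capability professional), facing Fortify: Strike gives 8, Wait gives 12. Proposed Wait is best. ✓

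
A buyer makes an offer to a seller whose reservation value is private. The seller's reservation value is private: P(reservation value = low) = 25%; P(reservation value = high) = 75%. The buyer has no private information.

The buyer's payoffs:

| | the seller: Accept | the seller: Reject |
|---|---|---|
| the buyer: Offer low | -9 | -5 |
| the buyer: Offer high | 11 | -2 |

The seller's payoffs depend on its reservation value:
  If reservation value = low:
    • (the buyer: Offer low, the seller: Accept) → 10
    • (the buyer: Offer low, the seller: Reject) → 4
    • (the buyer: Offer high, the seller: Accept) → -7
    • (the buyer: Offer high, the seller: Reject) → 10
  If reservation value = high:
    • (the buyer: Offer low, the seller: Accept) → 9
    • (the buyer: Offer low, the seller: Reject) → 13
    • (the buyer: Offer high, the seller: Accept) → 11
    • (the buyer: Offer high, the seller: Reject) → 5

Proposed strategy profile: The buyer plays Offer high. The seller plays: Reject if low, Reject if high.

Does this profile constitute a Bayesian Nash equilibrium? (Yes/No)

The buyer plays Offer high: E[Offer high] = 0.25·(-2) + 0.75·(-2) = -2; E[Offer low] = -5. Best-responding. ✓
The seller (reservation value low), facing Offer high: Accept gives -7, Reject gives 10. Proposed Reject is best. ✓
The seller (reservation value high), facing Offer high: Accept gives 11, Reject gives 5. Proposed Reject is not best — profitable deviation exists. ✗

No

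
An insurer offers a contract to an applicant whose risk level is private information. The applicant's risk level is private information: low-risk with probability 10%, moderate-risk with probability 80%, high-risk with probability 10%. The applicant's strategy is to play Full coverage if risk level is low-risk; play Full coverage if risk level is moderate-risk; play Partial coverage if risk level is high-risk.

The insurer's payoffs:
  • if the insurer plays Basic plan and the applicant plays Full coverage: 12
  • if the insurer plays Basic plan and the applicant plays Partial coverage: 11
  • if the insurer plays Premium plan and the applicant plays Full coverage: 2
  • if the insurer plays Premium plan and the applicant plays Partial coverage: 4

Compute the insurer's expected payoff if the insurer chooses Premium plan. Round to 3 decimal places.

2.200

E[Premium plan] = 0.1·2 + 0.8·2 + 0.1·4 = 0.2 + 1.6 + 0.4 = 2.2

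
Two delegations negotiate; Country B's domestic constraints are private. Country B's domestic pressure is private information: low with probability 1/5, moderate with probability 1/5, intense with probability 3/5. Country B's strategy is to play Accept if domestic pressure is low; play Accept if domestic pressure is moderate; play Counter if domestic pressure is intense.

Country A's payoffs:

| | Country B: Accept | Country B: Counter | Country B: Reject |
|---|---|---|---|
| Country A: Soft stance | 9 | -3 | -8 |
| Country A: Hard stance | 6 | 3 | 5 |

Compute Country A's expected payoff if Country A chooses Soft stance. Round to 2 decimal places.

1.80

Take the expectation over Country B's domestic pressure, weighting each type's action by its prior probability.
E[Soft stance] = 1/5·9 + 1/5·9 + 3/5·(-3) = 9/5 + 9/5 + (-9/5) = 9/5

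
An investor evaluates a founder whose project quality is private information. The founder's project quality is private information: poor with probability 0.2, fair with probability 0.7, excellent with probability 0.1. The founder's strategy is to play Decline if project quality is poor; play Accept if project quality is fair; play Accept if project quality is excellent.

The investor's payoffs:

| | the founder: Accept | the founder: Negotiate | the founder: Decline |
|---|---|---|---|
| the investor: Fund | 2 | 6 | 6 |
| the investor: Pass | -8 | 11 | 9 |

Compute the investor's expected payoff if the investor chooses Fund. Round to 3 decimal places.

E[Fund] = 0.2·6 + 0.7·2 + 0.1·2 = 1.2 + 1.4 + 0.2 = 2.8

2.800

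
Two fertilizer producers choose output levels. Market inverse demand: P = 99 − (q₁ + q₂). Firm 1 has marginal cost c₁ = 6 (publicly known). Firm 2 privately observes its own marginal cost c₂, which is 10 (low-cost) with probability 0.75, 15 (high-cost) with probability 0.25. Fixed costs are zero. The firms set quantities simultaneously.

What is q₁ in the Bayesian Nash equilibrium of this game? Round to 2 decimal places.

Each type of Firm 2 best-responds to q₁; Firm 1 best-responds to the expected q₂ over Firm 2's types.
Firm 2 with cost c maximizes (99 − (q₁+q₂) − c)·q₂, giving q₂(c) = (99 − c − q₁)/2.
E[c₂] = 0.75·10 + 0.25·15 = 11.25
Firm 1's FOC against E[q₂] yields q₁ = (99 − 2·6 + E[c₂])/3 = (99 − 12 + 11.25)/3 = 32.75.

32.75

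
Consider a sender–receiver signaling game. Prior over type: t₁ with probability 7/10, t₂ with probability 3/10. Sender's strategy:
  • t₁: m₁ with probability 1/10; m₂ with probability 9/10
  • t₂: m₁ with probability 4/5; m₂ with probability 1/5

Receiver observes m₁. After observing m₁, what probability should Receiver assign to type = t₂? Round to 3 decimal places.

P(m₁) = (7/10)·(1/10) + (3/10)·(4/5) = 31/100
P(t₂ | m₁) = ((3/10)·(4/5)) / (31/100) = (6/25) / (31/100) = 24/31

0.774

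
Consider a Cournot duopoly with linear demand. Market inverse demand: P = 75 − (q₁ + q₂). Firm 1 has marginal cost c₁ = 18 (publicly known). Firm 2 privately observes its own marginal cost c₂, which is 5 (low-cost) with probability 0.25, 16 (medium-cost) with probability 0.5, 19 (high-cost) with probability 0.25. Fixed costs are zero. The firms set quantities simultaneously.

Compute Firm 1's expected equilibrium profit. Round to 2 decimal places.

Type-c best response for Firm 2: q₂(c) = (75 − c)/2 − q₁/2.
Firm 1 maximizes expected profit; its first-order condition is 75 − 2q₁ − E[q₂] − 18 = 0.
Substituting E[q₂] and solving: E[c₂] = 14, so q₁ = (75 − 2·18 + 14)/3 = 17.6667.
E[P] = 75 − (q₁ + E[q₂]) = 35.6667; Firm 1's expected profit = (E[P] − 18)·q₁ = (35.6667 − 18)·17.6667 = 312.111.

312.11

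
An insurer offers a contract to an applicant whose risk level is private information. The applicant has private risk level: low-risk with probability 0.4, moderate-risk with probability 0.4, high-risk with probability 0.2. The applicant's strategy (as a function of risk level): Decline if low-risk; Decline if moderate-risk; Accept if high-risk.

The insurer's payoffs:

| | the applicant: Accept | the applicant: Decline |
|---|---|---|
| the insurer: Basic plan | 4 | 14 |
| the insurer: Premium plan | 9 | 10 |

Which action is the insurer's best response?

Basic plan

E[Basic plan] = 0.4·(14) + 0.4·(14) + 0.2·(4) = 12
E[Premium plan] = 0.4·(10) + 0.4·(10) + 0.2·(9) = 9.8
Best response: Basic plan (12 is the largest).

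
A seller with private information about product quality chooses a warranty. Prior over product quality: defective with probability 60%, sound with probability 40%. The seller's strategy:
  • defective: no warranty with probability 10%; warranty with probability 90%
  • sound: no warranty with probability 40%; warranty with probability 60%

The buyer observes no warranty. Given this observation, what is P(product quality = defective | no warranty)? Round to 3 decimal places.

0.273

P(no warranty) = 0.6·0.1 + 0.4·0.4 = 0.22
P(defective | no warranty) = (0.6·0.1) / 0.22 = 0.06 / 0.22 = 0.272727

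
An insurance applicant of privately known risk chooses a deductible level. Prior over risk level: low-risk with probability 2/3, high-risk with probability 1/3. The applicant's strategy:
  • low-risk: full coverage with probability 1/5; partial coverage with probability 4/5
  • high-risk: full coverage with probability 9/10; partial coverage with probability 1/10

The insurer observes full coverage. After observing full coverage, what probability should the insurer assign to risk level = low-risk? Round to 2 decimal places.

0.31

Apply Bayes' rule using the sender's strategy as the likelihood.
P(full coverage) = (2/3)·(1/5) + (1/3)·(9/10) = 13/30
P(low-risk | full coverage) = ((2/3)·(1/5)) / (13/30) = (2/15) / (13/30) = 4/13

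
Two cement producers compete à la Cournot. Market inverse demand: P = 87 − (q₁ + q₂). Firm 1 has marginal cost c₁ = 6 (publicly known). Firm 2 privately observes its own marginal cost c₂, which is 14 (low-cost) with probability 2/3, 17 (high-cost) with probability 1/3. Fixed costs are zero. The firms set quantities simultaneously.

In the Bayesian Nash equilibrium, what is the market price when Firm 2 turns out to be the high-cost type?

37

Firm 2 with cost c maximizes (87 − (q₁+q₂) − c)·q₂, giving q₂(c) = (87 − c − q₁)/2.
E[c₂] = 2/3·14 + 1/3·17 = 15
Firm 1's FOC against E[q₂] yields q₁ = (87 − 2·6 + E[c₂])/3 = (87 − 12 + 15)/3 = 30.
q₂(high-cost) = 20, so P = 87 − (30 + 20) = 37.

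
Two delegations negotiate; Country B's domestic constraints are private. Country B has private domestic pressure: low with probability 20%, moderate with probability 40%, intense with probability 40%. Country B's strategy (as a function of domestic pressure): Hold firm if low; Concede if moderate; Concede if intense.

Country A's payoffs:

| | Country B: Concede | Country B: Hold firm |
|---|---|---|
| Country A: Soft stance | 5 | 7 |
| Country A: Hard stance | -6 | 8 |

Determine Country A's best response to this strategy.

Soft stance

E[Soft stance] = 0.2·(7) + 0.4·(5) + 0.4·(5) = 5.4
E[Hard stance] = 0.2·(8) + 0.4·(-6) + 0.4·(-6) = -3.2
Best response: Soft stance (5.4 is the largest).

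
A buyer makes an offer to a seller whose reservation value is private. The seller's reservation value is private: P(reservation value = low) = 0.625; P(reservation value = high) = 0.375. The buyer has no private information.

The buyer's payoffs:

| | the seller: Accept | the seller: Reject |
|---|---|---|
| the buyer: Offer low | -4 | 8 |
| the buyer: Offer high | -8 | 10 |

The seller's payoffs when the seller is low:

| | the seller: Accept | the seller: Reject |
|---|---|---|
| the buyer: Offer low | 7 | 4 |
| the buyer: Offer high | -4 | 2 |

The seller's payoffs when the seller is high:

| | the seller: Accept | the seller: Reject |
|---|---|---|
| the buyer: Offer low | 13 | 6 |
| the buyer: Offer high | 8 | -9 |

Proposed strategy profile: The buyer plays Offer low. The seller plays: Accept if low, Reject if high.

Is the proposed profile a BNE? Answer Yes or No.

The buyer plays Offer low: E[Offer low] = 0.625·(-4) + 0.375·(8) = 0.5; E[Offer high] = -1.25. Best-responding. ✓
The seller (reservation value low), facing Offer low: Accept gives 7, Reject gives 4. Proposed Accept is best. ✓
The seller (reservation value high), facing Offer low: Accept gives 13, Reject gives 6. Proposed Reject is not best — profitable deviation exists. ✗

No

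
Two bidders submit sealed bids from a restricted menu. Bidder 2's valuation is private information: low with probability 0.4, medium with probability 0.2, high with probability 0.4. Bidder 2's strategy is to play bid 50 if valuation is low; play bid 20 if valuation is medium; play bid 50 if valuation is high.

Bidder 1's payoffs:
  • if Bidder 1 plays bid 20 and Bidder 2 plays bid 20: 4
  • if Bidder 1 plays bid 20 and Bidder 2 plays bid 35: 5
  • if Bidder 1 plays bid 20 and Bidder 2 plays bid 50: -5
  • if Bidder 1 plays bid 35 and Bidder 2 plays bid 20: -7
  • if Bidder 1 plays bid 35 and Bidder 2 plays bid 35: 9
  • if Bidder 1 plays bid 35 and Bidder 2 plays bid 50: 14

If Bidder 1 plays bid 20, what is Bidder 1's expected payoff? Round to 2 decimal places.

E[bid 20] = 0.4·(-5) + 0.2·4 + 0.4·(-5) = (-2) + 0.8 + (-2) = -3.2

-3.20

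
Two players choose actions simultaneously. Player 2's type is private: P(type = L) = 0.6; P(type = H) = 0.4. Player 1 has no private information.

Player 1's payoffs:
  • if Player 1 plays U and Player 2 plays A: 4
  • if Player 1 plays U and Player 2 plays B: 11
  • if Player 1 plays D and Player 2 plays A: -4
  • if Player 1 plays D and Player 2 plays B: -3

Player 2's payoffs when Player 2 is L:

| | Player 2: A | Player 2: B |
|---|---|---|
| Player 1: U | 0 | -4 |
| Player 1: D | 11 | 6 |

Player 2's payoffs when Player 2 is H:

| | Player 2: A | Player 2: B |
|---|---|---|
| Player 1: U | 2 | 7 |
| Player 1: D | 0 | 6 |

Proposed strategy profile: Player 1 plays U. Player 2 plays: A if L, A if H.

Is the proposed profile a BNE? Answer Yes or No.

Player 1 plays U: E[U] = 0.6·(4) + 0.4·(4) = 4; E[D] = -4. Best-responding. ✓
Player 2 (type L), facing U: A gives 0, B gives -4. Proposed A is best. ✓
Player 2 (type H), facing U: A gives 2, B gives 7. Proposed A is not best — profitable deviation exists. ✗

No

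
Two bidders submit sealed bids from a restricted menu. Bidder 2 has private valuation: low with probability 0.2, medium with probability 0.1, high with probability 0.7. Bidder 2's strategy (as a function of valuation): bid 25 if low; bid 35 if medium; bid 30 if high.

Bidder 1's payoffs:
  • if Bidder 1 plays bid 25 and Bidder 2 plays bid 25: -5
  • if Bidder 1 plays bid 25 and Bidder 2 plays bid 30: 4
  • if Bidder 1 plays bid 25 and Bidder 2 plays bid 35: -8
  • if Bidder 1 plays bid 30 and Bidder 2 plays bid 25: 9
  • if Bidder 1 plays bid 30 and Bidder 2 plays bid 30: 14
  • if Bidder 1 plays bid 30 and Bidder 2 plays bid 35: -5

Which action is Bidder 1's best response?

bid 30

E[bid 25] = 0.2·(-5) + 0.1·(-8) + 0.7·(4) = 1
E[bid 30] = 0.2·(9) + 0.1·(-5) + 0.7·(14) = 11.1
Best response: bid 30 (11.1 is the largest).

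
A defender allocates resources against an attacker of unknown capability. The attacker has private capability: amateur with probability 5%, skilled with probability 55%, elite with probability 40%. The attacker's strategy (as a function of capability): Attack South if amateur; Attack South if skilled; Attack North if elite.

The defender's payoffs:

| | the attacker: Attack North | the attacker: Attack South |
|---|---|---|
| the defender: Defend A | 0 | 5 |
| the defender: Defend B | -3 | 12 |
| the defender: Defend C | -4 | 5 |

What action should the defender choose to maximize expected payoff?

E[Defend A] = 0.05·(5) + 0.55·(5) + 0.4·(0) = 3
E[Defend B] = 0.05·(12) + 0.55·(12) + 0.4·(-3) = 6
E[Defend C] = 0.05·(5) + 0.55·(5) + 0.4·(-4) = 1.4
Best response: Defend B (6 is the largest).

Defend B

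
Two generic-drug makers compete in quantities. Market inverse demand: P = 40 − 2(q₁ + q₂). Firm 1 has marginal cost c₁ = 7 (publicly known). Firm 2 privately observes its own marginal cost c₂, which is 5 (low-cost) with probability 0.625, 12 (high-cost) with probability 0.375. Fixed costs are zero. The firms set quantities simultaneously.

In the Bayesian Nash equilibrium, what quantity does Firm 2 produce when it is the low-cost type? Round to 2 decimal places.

Firm 2 with cost c maximizes (40 − 2(q₁+q₂) − c)·q₂, giving q₂(c) = (40 − c − 2q₁)/4.
E[c₂] = 0.625·5 + 0.375·12 = 7.625
Firm 1's FOC against E[q₂] yields q₁ = (40 − 2·7 + E[c₂])/6 = (40 − 14 + 7.625)/6 = 5.60417.
q₂(low-cost) = (40 − 5 − 2·5.60417)/4 = 5.94792.

5.95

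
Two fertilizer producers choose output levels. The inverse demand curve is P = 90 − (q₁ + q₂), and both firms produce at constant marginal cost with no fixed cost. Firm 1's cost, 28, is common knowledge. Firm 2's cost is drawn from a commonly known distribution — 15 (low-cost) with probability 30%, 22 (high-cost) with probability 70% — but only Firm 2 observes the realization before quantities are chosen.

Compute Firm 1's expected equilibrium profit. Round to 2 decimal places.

Type-c best response for Firm 2: q₂(c) = (90 − c)/2 − q₁/2.
Firm 1 maximizes expected profit; its first-order condition is 90 − 2q₁ − E[q₂] − 28 = 0.
Substituting E[q₂] and solving: E[c₂] = 19.9, so q₁ = (90 − 2·28 + 19.9)/3 = 17.9667.
E[P] = 90 − (q₁ + E[q₂]) = 45.9667; Firm 1's expected profit = (E[P] − 28)·q₁ = (45.9667 − 28)·17.9667 = 322.801.

322.80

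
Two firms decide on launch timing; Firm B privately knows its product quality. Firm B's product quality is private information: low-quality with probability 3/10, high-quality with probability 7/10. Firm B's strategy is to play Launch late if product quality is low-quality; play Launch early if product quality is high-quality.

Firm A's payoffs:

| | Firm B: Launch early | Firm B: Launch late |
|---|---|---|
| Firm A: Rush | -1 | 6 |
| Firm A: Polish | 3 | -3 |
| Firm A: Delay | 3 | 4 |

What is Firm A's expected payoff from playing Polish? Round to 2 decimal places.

Take the expectation over Firm B's product quality, weighting each type's action by its prior probability.
E[Polish] = 3/10·(-3) + 7/10·3 = (-9/10) + 21/10 = 6/5

1.20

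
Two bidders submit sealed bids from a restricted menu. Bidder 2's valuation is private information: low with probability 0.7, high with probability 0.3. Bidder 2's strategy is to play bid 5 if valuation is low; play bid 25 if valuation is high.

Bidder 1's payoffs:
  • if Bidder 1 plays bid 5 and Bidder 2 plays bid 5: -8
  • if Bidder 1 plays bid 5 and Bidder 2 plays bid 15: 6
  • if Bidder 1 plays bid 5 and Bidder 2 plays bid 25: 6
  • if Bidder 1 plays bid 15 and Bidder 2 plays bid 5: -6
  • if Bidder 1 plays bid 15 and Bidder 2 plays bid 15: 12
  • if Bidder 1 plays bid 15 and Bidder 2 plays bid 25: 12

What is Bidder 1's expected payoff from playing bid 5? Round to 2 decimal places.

E[bid 5] = 0.7·(-8) + 0.3·6 = (-5.6) + 1.8 = -3.8

-3.80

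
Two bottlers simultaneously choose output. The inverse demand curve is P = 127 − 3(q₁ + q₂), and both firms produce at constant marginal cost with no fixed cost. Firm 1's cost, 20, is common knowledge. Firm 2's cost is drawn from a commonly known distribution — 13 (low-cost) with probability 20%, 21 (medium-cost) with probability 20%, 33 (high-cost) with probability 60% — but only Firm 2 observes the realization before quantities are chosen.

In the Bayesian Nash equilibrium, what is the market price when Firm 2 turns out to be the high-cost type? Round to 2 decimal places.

61.07

Type-c best response for Firm 2: q₂(c) = (127 − c)/6 − q₁/2.
Firm 1 maximizes expected profit; its first-order condition is 127 − 6q₁ − 3E[q₂] − 20 = 0.
Substituting E[q₂] and solving: E[c₂] = 26.6, so q₁ = (127 − 2·20 + 26.6)/9 = 12.6222.
q₂(high-cost) = 9.35556, so P = 127 − 3·(12.6222 + 9.35556) = 61.0667.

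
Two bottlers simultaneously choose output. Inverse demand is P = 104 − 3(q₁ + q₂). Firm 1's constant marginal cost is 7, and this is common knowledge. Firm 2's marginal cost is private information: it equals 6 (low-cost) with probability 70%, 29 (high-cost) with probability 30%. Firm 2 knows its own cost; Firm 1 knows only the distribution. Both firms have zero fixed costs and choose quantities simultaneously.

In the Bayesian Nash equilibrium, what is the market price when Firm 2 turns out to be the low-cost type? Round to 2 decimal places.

Firm 2 with cost c maximizes (104 − 3(q₁+q₂) − c)·q₂, giving q₂(c) = (104 − c − 3q₁)/6.
E[c₂] = 0.7·6 + 0.3·29 = 12.9
Firm 1's FOC against E[q₂] yields q₁ = (104 − 2·7 + E[c₂])/9 = (104 − 14 + 12.9)/9 = 11.4333.
q₂(low-cost) = 10.6167, so P = 104 − 3·(11.4333 + 10.6167) = 37.85.

37.85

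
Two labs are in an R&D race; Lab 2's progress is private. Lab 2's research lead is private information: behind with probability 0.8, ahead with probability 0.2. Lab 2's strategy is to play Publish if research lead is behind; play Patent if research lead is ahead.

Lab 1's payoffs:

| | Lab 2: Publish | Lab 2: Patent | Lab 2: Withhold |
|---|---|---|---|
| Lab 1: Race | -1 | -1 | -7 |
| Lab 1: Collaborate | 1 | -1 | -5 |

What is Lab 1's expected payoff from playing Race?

-1

Take the expectation over Lab 2's research lead, weighting each type's action by its prior probability.
E[Race] = 0.8·(-1) + 0.2·(-1) = (-0.8) + (-0.2) = -1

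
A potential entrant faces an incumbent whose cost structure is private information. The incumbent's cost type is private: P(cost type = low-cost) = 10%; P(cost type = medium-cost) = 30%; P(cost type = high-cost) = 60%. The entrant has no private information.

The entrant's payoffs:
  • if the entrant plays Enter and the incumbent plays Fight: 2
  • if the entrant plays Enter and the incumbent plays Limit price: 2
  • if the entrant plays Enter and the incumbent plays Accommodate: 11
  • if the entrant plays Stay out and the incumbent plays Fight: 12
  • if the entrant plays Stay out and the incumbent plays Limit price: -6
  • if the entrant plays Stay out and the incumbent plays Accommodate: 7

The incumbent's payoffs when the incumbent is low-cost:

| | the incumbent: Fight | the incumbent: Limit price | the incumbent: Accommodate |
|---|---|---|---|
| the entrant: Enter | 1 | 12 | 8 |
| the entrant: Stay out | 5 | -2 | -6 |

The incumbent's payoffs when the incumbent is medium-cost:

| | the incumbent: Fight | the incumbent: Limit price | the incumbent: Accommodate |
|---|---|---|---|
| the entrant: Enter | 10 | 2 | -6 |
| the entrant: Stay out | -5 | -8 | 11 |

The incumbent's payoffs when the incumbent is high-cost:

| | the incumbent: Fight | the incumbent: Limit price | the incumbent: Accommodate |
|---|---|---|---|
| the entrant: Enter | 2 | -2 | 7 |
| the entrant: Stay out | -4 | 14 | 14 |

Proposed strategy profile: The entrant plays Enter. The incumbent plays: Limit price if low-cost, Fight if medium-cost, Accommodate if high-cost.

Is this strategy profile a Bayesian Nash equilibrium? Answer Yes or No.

Yes

The entrant plays Enter: E[Enter] = 0.1·(2) + 0.3·(2) + 0.6·(11) = 7.4; E[Stay out] = 7.2. Best-responding. ✓
The incumbent (cost type low-cost), facing Enter: Fight gives 1, Limit price gives 12, Accommodate gives 8. Proposed Limit price is best. ✓
The incumbent (cost type medium-cost), facing Enter: Fight gives 10, Limit price gives 2, Accommodate gives -6. Proposed Fight is best. ✓
The incumbent (cost type high-cost), facing Enter: Fight gives 2, Limit price gives -2, Accommodate gives 7. Proposed Accommodate is best. ✓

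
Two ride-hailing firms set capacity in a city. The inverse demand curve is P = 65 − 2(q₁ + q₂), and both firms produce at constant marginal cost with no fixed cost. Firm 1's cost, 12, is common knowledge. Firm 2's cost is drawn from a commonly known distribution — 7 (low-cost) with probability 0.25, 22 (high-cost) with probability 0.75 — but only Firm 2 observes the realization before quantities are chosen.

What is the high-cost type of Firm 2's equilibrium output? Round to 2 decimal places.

Firm 2 with cost c maximizes (65 − 2(q₁+q₂) − c)·q₂, giving q₂(c) = (65 − c − 2q₁)/4.
E[c₂] = 0.25·7 + 0.75·22 = 18.25
Firm 1's FOC against E[q₂] yields q₁ = (65 − 2·12 + E[c₂])/6 = (65 − 24 + 18.25)/6 = 9.875.
q₂(high-cost) = (65 − 22 − 2·9.875)/4 = 5.8125.

5.81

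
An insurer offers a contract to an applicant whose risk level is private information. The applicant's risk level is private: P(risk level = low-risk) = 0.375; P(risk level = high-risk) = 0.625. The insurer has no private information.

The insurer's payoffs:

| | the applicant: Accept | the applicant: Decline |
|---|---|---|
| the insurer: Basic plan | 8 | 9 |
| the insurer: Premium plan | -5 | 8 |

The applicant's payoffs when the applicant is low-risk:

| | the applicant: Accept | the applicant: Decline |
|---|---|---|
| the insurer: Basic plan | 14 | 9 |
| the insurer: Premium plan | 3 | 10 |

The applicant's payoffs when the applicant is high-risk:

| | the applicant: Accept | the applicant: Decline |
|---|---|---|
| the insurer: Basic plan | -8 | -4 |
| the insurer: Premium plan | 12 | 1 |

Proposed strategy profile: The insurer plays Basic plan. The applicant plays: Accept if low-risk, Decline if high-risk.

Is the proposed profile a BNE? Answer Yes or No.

The insurer plays Basic plan: E[Basic plan] = 0.375·(8) + 0.625·(9) = 8.625; E[Premium plan] = 3.125. Best-responding. ✓
The applicant (risk level low-risk), facing Basic plan: Accept gives 14, Decline gives 9. Proposed Accept is best. ✓
The applicant (risk level high-risk), facing Basic plan: Accept gives -8, Decline gives -4. Proposed Decline is best. ✓

Yes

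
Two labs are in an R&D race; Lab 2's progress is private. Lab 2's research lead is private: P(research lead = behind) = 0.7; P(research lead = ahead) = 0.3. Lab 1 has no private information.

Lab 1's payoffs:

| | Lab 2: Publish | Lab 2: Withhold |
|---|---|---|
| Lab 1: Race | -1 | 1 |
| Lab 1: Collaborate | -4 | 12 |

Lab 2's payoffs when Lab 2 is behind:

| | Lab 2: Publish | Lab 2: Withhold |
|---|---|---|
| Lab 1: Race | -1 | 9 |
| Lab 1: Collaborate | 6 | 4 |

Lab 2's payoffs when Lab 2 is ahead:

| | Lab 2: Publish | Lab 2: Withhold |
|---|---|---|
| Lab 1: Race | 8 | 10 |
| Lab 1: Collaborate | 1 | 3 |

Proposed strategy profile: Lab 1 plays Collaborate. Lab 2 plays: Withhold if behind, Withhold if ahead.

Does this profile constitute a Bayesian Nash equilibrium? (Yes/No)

No

Lab 1 plays Collaborate: E[Collaborate] = 0.7·(12) + 0.3·(12) = 12; E[Race] = 1. Best-responding. ✓
Lab 2 (research lead behind), facing Collaborate: Publish gives 6, Withhold gives 4. Proposed Withhold is not best — profitable deviation exists. ✗
Lab 2 (research lead ahead), facing Collaborate: Publish gives 1, Withhold gives 3. Proposed Withhold is best. ✓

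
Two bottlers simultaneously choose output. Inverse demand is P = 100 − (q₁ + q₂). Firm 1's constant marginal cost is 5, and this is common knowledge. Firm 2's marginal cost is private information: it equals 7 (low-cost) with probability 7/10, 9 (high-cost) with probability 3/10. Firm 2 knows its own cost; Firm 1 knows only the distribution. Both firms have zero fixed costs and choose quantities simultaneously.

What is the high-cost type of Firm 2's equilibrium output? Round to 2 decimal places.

Type-c best response for Firm 2: q₂(c) = (100 − c)/2 − q₁/2.
Firm 1 maximizes expected profit; its first-order condition is 100 − 2q₁ − E[q₂] − 5 = 0.
Substituting E[q₂] and solving: E[c₂] = 7.6, so q₁ = (100 − 2·5 + 7.6)/3 = 32.5333.
q₂(high-cost) = (100 − 9 − 32.5333)/2 = 29.2333.

29.23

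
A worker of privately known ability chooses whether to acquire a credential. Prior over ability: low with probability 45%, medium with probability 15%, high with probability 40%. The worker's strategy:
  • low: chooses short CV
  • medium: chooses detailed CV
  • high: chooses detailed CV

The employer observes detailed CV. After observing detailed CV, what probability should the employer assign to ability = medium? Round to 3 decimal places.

P(detailed CV) = 0.45·0 + 0.15·1 + 0.4·1 = 0.55
P(medium | detailed CV) = (0.15·1) / 0.55 = 0.15 / 0.55 = 0.272727

0.273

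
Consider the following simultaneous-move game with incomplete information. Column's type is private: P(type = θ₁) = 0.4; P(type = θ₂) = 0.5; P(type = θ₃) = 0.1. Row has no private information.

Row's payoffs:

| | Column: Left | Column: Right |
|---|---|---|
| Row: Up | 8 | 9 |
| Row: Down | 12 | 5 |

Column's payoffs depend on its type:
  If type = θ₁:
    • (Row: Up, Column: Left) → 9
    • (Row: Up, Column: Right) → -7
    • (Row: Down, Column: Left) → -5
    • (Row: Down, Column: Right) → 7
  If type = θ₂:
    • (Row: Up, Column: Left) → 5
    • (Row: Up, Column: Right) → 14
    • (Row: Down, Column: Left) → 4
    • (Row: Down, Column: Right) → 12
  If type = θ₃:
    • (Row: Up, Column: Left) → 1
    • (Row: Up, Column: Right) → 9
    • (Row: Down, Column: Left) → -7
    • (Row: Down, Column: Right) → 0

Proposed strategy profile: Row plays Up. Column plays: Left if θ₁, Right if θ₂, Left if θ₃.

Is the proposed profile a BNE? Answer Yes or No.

Row plays Up: E[Up] = 0.4·(8) + 0.5·(9) + 0.1·(8) = 8.5; E[Down] = 8.5. Best-responding. ✓
Column (type θ₁), facing Up: Left gives 9, Right gives -7. Proposed Left is best. ✓
Column (type θ₂), facing Up: Left gives 5, Right gives 14. Proposed Right is best. ✓
Column (type θ₃), facing Up: Left gives 1, Right gives 9. Proposed Left is not best — profitable deviation exists. ✗

No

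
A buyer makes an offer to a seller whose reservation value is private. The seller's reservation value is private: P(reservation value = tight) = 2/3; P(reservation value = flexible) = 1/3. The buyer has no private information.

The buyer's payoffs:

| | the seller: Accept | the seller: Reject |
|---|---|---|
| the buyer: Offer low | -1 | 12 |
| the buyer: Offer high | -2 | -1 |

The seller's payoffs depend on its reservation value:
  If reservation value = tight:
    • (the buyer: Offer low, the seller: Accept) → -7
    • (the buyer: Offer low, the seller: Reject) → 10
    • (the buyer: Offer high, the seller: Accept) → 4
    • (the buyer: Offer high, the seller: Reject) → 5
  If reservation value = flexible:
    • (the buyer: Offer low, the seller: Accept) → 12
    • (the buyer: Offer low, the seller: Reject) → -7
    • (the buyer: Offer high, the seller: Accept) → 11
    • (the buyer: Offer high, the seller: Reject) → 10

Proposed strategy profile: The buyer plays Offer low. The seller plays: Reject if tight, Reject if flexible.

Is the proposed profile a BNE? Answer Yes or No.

No

The buyer plays Offer low: E[Offer low] = 2/3·(12) + 1/3·(12) = 12; E[Offer high] = -1. Best-responding. ✓
The seller (reservation value tight), facing Offer low: Accept gives -7, Reject gives 10. Proposed Reject is best. ✓
The seller (reservation value flexible), facing Offer low: Accept gives 12, Reject gives -7. Proposed Reject is not best — profitable deviation exists. ✗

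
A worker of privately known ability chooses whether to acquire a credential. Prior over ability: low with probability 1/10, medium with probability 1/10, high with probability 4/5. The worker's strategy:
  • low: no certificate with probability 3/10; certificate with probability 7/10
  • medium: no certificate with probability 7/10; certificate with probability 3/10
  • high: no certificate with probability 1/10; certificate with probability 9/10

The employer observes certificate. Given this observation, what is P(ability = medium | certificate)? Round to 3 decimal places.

Apply Bayes' rule using the sender's strategy as the likelihood.
P(certificate) = (1/10)·(7/10) + (1/10)·(3/10) + (4/5)·(9/10) = 41/50
P(medium | certificate) = ((1/10)·(3/10)) / (41/50) = (3/100) / (41/50) = 3/82

0.037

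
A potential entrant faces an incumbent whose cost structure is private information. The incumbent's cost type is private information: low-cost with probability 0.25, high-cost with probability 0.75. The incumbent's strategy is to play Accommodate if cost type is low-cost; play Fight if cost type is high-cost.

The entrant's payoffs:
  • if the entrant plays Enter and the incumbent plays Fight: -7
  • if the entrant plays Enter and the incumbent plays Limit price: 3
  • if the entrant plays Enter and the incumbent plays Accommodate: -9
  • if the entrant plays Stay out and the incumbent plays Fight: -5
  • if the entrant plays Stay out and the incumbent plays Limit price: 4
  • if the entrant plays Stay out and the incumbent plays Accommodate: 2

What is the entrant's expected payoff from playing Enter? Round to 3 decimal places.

-7.500

Take the expectation over the incumbent's cost type, weighting each type's action by its prior probability.
E[Enter] = 0.25·(-9) + 0.75·(-7) = (-2.25) + (-5.25) = -7.5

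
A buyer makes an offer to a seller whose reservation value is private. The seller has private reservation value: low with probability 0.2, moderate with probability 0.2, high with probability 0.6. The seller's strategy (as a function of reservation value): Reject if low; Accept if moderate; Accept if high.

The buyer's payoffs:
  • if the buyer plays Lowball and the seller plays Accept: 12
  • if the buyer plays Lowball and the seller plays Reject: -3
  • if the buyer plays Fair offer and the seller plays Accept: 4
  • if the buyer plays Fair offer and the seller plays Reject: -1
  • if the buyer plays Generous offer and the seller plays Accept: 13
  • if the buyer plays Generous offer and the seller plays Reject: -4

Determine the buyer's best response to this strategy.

Compute the buyer's expected payoff for each action, taking the expectation over the seller's type.
E[Lowball] = 0.2·(-3) + 0.2·(12) + 0.6·(12) = 9
E[Fair offer] = 0.2·(-1) + 0.2·(4) + 0.6·(4) = 3
E[Generous offer] = 0.2·(-4) + 0.2·(13) + 0.6·(13) = 9.6
Best response: Generous offer (9.6 is the largest).

Generous offer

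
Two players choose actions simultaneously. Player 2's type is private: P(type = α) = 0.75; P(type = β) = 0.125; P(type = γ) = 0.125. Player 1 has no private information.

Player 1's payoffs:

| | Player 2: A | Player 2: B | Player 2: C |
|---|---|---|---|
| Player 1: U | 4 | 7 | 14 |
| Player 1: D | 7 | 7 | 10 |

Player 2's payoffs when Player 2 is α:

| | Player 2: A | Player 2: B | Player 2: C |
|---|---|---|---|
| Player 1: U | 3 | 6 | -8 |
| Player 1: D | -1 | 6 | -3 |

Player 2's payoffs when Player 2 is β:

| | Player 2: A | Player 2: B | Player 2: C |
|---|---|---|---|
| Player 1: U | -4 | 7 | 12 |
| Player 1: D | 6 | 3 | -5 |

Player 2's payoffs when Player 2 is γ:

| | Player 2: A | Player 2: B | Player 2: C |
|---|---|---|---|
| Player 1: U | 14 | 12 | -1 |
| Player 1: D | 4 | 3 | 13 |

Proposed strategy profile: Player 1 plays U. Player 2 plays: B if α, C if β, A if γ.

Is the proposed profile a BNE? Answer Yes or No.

Yes

A profile is a BNE iff every type of every player is best-responding given beliefs about the other side.
Player 1 plays U: E[U] = 0.75·(7) + 0.125·(14) + 0.125·(4) = 7.5; E[D] = 7.375. Best-responding. ✓
Player 2 (type α), facing U: A gives 3, B gives 6, C gives -8. Proposed B is best. ✓
Player 2 (type β), facing U: A gives -4, B gives 7, C gives 12. Proposed C is best. ✓
Player 2 (type γ), facing U: A gives 14, B gives 12, C gives -1. Proposed A is best. ✓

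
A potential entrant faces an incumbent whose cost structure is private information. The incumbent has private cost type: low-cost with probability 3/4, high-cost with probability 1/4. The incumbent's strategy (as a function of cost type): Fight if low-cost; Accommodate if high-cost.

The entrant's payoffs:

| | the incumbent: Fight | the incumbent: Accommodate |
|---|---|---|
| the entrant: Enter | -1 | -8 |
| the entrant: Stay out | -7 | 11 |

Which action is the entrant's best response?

E[Enter] = 3/4·(-1) + 1/4·(-8) = -11/4
E[Stay out] = 3/4·(-7) + 1/4·(11) = -5/2
Best response: Stay out (-5/2 is the largest).

Stay out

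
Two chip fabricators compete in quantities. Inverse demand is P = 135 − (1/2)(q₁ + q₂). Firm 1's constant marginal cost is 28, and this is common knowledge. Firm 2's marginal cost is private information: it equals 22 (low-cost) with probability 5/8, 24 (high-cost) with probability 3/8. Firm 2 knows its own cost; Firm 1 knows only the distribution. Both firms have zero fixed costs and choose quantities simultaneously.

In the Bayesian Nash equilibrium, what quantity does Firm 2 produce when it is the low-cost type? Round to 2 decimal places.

Firm 2 with cost c maximizes (135 − (1/2)(q₁+q₂) − c)·q₂, giving q₂(c) = (135 − c − (1/2)q₁).
E[c₂] = 5/8·22 + 3/8·24 = 22.75
Firm 1's FOC against E[q₂] yields q₁ = (135 − 2·28 + E[c₂])/(3/2) = (135 − 56 + 22.75)/(3/2) = 67.8333.
q₂(low-cost) = (135 − 22 − (1/2)·67.8333) = 79.0833.

79.08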